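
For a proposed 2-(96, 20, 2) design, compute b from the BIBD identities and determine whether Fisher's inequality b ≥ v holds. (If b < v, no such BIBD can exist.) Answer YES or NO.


b = λv(v − 1)/(k(k − 1)) = 2·96·95/(20·19) = 18240/380 = 48.
Compare with v = 96: b < v, so Fisher's inequality fails.

NO


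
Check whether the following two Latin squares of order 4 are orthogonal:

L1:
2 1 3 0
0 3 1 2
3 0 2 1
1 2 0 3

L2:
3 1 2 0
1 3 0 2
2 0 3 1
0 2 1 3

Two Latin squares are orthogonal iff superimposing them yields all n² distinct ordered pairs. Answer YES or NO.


Form the n² = 16 superimposed pairs (L1[i][j], L2[i][j]), row by row (rows and columns indexed from 0):
row 0: (2,3) (1,1) (3,2) (0,0)
row 1: (0,1) (3,3) (1,0) (2,2)
row 2: (3,2) (0,0) (2,3) (1,1)
row 3: (1,0) (2,2) (0,1) (3,3)
Orthogonality requires all 16 pairs distinct.
But the pair (3,2) repeats: cell (0,2) has L1 = 3, L2 = 2, and cell (2,0) has L1 = 3, L2 = 2.
A repeated pair means some other pair never occurs (only 8 distinct pairs out of 16), so the squares are not orthogonal.
Conclusion: NO.

NO


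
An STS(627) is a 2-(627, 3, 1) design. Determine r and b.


An STS(v) is a 2-(v, 3, 1) BIBD: block size k = 3, λ = 1.
Replication: r(k − 1) = λ(v − 1) ⇒ r·2 = 627 − 1 = 626 ⇒ r = 313.
Block count: b = v(v − 1)/6 = 627·626/6 = 392502/6 = 65417.
(Check via bk = vr: 65417·3 = 196251 = 627·313 = 196251 ✓.)

r = 313, b = 65417.


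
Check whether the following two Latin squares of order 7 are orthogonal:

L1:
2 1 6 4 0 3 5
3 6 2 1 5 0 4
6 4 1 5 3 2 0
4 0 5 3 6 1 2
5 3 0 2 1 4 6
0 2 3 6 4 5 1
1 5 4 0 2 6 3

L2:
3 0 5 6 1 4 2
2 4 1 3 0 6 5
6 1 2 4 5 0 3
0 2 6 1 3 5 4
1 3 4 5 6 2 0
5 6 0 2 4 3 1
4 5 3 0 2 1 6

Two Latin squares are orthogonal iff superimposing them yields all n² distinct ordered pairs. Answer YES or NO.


Form the n² = 49 superimposed pairs (L1[i][j], L2[i][j]), row by row (rows and columns indexed from 0):
row 0: (2,3) (1,0) (6,5) (4,6) (0,1) (3,4) (5,2)
row 1: (3,2) (6,4) (2,1) (1,3) (5,0) (0,6) (4,5)
row 2: (6,6) (4,1) (1,2) (5,4) (3,5) (2,0) (0,3)
row 3: (4,0) (0,2) (5,6) (3,1) (6,3) (1,5) (2,4)
row 4: (5,1) (3,3) (0,4) (2,5) (1,6) (4,2) (6,0)
row 5: (0,5) (2,6) (3,0) (6,2) (4,4) (5,3) (1,1)
row 6: (1,4) (5,5) (4,3) (0,0) (2,2) (6,1) (3,6)
Orthogonality requires all 49 pairs distinct.
Check by first coordinate: for each symbol s of L1, list the L2 entries in the n cells where L1 = s; they must all differ.
  L1 = 0: L2 entries (in reading order) 1, 6, 3, 2, 4, 5, 0 — all 7 distinct ✓
  L1 = 1: L2 entries (in reading order) 0, 3, 2, 5, 6, 1, 4 — all 7 distinct ✓
  L1 = 2: L2 entries (in reading order) 3, 1, 0, 4, 5, 6, 2 — all 7 distinct ✓
  L1 = 3: L2 entries (in reading order) 4, 2, 5, 1, 3, 0, 6 — all 7 distinct ✓
  L1 = 4: L2 entries (in reading order) 6, 5, 1, 0, 2, 4, 3 — all 7 distinct ✓
  L1 = 5: L2 entries (in reading order) 2, 0, 4, 6, 1, 3, 5 — all 7 distinct ✓
  L1 = 6: L2 entries (in reading order) 5, 4, 6, 3, 0, 2, 1 — all 7 distinct ✓
Every symbol of L1 meets every symbol of L2 exactly once, so all 49 pairs are distinct (49 of 49).
Conclusion: YES.

YES


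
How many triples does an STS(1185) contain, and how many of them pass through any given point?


An STS(v) is a 2-(v, 3, 1) BIBD: block size k = 3, λ = 1.
Replication: r(k − 1) = λ(v − 1) ⇒ r·2 = 1185 − 1 = 1184 ⇒ r = 592.
Block count: bk = vr ⇒ b·3 = 1185·592 = 701520 ⇒ b = 233840.

r = 592, b = 233840.


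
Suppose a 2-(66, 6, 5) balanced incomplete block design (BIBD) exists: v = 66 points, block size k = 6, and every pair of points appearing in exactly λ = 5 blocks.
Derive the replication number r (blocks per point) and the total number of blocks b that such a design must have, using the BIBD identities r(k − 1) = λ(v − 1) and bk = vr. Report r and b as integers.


Any 2-(v, k, λ) BIBD satisfies two necessary conditions:
  (i)  Each point sits in r blocks, and counting incidences through any fixed point gives r(k − 1) = λ(v − 1), so r = λ(v − 1)/(k − 1).
  (ii) Total incidences bk = vr, so b = vr/k.
Step 1: r = λ(v − 1)/(k − 1) = 5·(66 − 1)/(6 − 1) = 5·65/5 = 325/5 = 65.
Step 2: b = vr/k = 66·65/6 = 4290/6 = 715.
Check integrality: r = 65 ∈ Z ✓, b = 715 ∈ Z ✓.
(These identities are necessary conditions: they determine r and b for any design with these parameters, but do not by themselves prove that one exists.)

r = 65, b = 715.


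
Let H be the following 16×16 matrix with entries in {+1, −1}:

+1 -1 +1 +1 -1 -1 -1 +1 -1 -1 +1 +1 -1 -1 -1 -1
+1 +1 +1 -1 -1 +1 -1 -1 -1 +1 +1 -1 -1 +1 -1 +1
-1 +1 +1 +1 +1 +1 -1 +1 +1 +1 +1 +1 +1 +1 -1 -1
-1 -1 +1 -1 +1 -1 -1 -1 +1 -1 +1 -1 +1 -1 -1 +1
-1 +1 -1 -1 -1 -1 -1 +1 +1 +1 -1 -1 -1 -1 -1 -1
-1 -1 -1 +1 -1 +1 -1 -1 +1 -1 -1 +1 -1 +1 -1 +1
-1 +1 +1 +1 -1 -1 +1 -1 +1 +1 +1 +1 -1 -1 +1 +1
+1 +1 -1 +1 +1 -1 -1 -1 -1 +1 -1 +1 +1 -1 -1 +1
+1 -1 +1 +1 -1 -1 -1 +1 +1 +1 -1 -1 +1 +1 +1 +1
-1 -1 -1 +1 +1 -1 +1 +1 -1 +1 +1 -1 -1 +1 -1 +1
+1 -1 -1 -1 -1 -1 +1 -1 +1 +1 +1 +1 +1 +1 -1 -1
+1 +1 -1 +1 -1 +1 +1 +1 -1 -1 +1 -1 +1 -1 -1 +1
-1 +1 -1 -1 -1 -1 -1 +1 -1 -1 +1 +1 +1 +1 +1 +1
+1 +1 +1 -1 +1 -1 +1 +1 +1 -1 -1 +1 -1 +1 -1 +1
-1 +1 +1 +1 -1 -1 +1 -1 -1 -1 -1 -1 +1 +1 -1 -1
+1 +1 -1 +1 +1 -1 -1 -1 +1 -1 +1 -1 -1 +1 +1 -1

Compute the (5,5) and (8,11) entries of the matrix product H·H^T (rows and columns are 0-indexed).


Row 5 of H: [-1, -1, -1, 1, -1, 1, -1, -1, 1, -1, -1, 1, -1, 1, -1, 1].
Row 8 of H: [1, -1, 1, 1, -1, -1, -1, 1, 1, 1, -1, -1, 1, 1, 1, 1].
Row 11 of H: [1, 1, -1, 1, -1, 1, 1, 1, -1, -1, 1, -1, 1, -1, -1, 1].
(H·H^T)[5][5] = Σ_j H[5][j]·H[5][j] = (-1)² + (-1)² + (-1)² + (1)² + (-1)² + (1)² + (-1)² + (-1)² + (1)² + (-1)² + (-1)² + (1)² + (-1)² + (1)² + (-1)² + (1)² = 1 + 1 + 1 + 1 + 1 + 1 + 1 + 1 + 1 + 1 + 1 + 1 + 1 + 1 + 1 + 1 = 16.
(H·H^T)[8][11] = Σ_j H[8][j]·H[11][j] = (1)·(1) + (-1)·(1) + (1)·(-1) + (1)·(1) + (-1)·(-1) + (-1)·(1) + (-1)·(1) + (1)·(1) + (1)·(-1) + (1)·(-1) + (-1)·(1) + (-1)·(-1) + (1)·(1) + (1)·(-1) + (1)·(-1) + (1)·(1) = 1 + -1 + -1 + 1 + 1 + -1 + -1 + 1 + -1 + -1 + -1 + 1 + 1 + -1 + -1 + 1 = -2.
Rows 8 and 11 are not orthogonal (dot product = -2 ≠ 0), so H is not a Hadamard matrix.

(5,5) entry = 16; (8,11) entry = -2.


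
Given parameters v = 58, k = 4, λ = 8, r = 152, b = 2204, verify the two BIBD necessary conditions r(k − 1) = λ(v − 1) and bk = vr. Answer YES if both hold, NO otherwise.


Condition (i): r(k − 1) = 152·3 = 456; λ(v − 1) = 8·57 = 456. Match? YES.
Condition (ii): bk = 2204·4 = 8816; vr = 58·152 = 8816. Match? YES.
Both conditions hold? YES.

YES


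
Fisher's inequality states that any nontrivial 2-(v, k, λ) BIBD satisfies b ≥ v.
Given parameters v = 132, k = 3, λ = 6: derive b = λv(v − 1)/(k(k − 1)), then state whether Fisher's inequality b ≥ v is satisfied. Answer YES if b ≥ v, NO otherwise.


r = λ(v − 1)/(k − 1) = 6·131/2 = 393.
b = vr/k = 132·393/3 = 17292.
Fisher's inequality: b ≥ v ⇔ 17292 ≥ 132? YES.

YES


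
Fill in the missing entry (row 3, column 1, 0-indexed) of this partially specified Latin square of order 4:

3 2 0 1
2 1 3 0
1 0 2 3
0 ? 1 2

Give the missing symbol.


Row 3 contains symbols [0, 1, 2] — missing [3].
Column 1 contains symbols [0, 1, 2] — missing [3].
The missing symbol must appear in both missing sets; intersection = [3].
Therefore the hidden value is 3.

Missing value = 3.


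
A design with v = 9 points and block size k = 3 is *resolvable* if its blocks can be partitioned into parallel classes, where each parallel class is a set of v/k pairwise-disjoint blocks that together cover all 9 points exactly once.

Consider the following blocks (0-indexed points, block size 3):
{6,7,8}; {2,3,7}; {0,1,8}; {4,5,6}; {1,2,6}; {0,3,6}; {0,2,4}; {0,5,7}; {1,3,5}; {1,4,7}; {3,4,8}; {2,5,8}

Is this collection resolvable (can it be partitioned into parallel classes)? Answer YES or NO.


v = 9, block size k = 3, number of blocks = 12.
For resolvability, blocks must partition into parallel classes of size v/k = 3.
Total blocks must therefore be a multiple of 3: 12 = 3·4 + 0 ⇒ divisible ✓.
Greedy packing gives 4 candidate class(es). Each should be a full parallel class (size 3, covers all 9 points).
  Class 1 (3 blocks): {6,7,8}; {0,2,4}; {1,3,5}. Points covered: [0, 1, 2, 3, 4, 5, 6, 7, 8].
  Class 2 (3 blocks): {2,3,7}; {0,1,8}; {4,5,6}. Points covered: [0, 1, 2, 3, 4, 5, 6, 7, 8].
  Class 3 (3 blocks): {1,2,6}; {0,5,7}; {3,4,8}. Points covered: [0, 1, 2, 3, 4, 5, 6, 7, 8].
  Class 4 (3 blocks): {0,3,6}; {1,4,7}; {2,5,8}. Points covered: [0, 1, 2, 3, 4, 5, 6, 7, 8].
All classes full (size 3)? YES. All classes cover every point? YES.
Resolvable? YES.

YES


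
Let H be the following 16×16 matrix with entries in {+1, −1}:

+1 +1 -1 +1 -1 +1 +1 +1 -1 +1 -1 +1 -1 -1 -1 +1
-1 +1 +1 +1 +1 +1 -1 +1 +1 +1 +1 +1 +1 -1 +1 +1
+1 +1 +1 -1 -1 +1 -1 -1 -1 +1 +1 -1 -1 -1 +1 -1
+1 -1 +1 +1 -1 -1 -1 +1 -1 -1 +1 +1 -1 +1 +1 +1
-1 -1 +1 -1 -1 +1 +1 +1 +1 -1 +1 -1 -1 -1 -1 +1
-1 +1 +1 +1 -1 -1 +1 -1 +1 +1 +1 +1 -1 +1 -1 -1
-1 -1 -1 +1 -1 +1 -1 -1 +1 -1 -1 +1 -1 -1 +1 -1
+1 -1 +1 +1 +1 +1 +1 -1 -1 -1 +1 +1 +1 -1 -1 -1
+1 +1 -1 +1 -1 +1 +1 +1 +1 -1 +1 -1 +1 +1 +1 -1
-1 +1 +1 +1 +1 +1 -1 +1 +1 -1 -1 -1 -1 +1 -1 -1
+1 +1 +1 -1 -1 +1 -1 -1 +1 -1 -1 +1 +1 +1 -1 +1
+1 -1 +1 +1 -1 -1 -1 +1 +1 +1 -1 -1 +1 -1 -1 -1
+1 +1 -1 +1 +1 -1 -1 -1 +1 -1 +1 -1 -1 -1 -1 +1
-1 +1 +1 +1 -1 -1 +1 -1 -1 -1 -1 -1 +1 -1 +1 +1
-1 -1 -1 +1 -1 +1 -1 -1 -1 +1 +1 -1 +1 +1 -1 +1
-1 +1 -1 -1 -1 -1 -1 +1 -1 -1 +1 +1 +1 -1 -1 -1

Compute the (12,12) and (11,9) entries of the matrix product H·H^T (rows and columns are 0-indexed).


Row 9 of H: [-1, 1, 1, 1, 1, 1, -1, 1, 1, -1, -1, -1, -1, 1, -1, -1].
Row 11 of H: [1, -1, 1, 1, -1, -1, -1, 1, 1, 1, -1, -1, 1, -1, -1, -1].
Row 12 of H: [1, 1, -1, 1, 1, -1, -1, -1, 1, -1, 1, -1, -1, -1, -1, 1].
(H·H^T)[12][12] = Σ_j H[12][j]·H[12][j] = (1)² + (1)² + (-1)² + (1)² + (1)² + (-1)² + (-1)² + (-1)² + (1)² + (-1)² + (1)² + (-1)² + (-1)² + (-1)² + (-1)² + (1)² = 1 + 1 + 1 + 1 + 1 + 1 + 1 + 1 + 1 + 1 + 1 + 1 + 1 + 1 + 1 + 1 = 16.
(H·H^T)[11][9] = Σ_j H[11][j]·H[9][j] = (1)·(-1) + (-1)·(1) + (1)·(1) + (1)·(1) + (-1)·(1) + (-1)·(1) + (-1)·(-1) + (1)·(1) + (1)·(1) + (1)·(-1) + (-1)·(-1) + (-1)·(-1) + (1)·(-1) + (-1)·(1) + (-1)·(-1) + (-1)·(-1) = -1 + -1 + 1 + 1 + -1 + -1 + 1 + 1 + 1 + -1 + 1 + 1 + -1 + -1 + 1 + 1 = 2.
Rows 11 and 9 are not orthogonal (dot product = 2 ≠ 0), so H is not a Hadamard matrix.

(12,12) entry = 16; (11,9) entry = 2.


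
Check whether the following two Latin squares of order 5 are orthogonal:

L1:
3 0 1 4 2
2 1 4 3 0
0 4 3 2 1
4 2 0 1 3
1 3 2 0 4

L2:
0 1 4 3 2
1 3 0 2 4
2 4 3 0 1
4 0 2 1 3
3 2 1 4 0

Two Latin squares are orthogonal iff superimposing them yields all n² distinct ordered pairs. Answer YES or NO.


Form the n² = 25 superimposed pairs (L1[i][j], L2[i][j]), row by row (rows and columns indexed from 0):
row 0: (3,0) (0,1) (1,4) (4,3) (2,2)
row 1: (2,1) (1,3) (4,0) (3,2) (0,4)
row 2: (0,2) (4,4) (3,3) (2,0) (1,1)
row 3: (4,4) (2,0) (0,2) (1,1) (3,3)
row 4: (1,3) (3,2) (2,1) (0,4) (4,0)
Orthogonality requires all 25 pairs distinct.
But the pair (4,4) repeats: cell (2,1) has L1 = 4, L2 = 4, and cell (3,0) has L1 = 4, L2 = 4.
A repeated pair means some other pair never occurs (only 15 distinct pairs out of 25), so the squares are not orthogonal.
Conclusion: NO.

NO


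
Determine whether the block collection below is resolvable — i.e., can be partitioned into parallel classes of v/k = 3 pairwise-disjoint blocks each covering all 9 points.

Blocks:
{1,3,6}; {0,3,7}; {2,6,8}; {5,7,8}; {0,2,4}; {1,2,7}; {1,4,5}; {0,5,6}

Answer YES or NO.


v = 9, block size k = 3, number of blocks = 8.
For resolvability, blocks must partition into parallel classes of size v/k = 3.
Total blocks must therefore be a multiple of 3: 8 = 3·2 + 2 ⇒ not divisible ✗.
Resolvable? NO.

NO


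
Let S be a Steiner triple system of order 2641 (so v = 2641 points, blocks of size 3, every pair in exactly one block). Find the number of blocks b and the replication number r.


An STS(v) is a 2-(v, 3, 1) BIBD: block size k = 3, λ = 1.
Replication: r(k − 1) = λ(v − 1) ⇒ r·2 = 2641 − 1 = 2640 ⇒ r = 1320.
Block count: bk = vr ⇒ b·3 = 2641·1320 = 3486120 ⇒ b = 1162040.
(Check via b = v(v − 1)/6 = 2641·2640/6 = 6972240/6 = 1162040.)

r = 1320, b = 1162040.


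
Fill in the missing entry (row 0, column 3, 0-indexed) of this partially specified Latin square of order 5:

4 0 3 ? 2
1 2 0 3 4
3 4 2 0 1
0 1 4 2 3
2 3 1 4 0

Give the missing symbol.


Row 0 contains symbols [0, 2, 3, 4] — missing [1].
Column 3 contains symbols [0, 2, 3, 4] — missing [1].
The missing symbol must appear in both missing sets; intersection = [1].
Therefore the hidden value is 1.

Missing value = 1.


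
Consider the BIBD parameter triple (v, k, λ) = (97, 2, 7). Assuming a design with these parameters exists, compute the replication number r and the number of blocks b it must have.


Any 2-(v, k, λ) BIBD satisfies two necessary conditions:
  (i)  Each point sits in r blocks, and counting incidences through any fixed point gives r(k − 1) = λ(v − 1), so r = λ(v − 1)/(k − 1).
  (ii) Total incidences bk = vr, so b = vr/k.
Step 1: r = λ(v − 1)/(k − 1) = 7·(97 − 1)/(2 − 1) = 7·96/1 = 672/1 = 672.
Step 2: b = vr/k = 97·672/2 = 65184/2 = 32592.
Check integrality: r = 672 ∈ Z ✓, b = 32592 ∈ Z ✓.
(These identities are necessary conditions: they determine r and b for any design with these parameters, but do not by themselves prove that one exists.)

r = 672, b = 32592.


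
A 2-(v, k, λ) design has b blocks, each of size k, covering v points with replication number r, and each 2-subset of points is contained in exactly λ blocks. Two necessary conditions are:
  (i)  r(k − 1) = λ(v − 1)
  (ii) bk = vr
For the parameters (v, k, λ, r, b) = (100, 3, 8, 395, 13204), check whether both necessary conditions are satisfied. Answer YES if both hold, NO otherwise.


Condition (i): r(k − 1) = 395·2 = 790; λ(v − 1) = 8·99 = 792. Match? NO.
Condition (ii): bk = 13204·3 = 39612; vr = 100·395 = 39500. Match? NO.
Both conditions hold? NO.

NO


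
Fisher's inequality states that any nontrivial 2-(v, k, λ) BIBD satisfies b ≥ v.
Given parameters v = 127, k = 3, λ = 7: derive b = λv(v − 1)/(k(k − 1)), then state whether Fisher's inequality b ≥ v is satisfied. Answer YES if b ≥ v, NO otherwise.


b = λv(v − 1)/(k(k − 1)) = 7·127·126/(3·2) = 112014/6 = 18669.
Compare with v = 127: b ≥ v, so Fisher's inequality holds.

YES


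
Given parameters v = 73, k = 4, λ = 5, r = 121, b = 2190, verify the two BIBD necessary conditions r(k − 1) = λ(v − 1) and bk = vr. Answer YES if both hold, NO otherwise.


Condition (i): r(k − 1) = 121·3 = 363; λ(v − 1) = 5·72 = 360. Match? NO.
Condition (ii): bk = 2190·4 = 8760; vr = 73·121 = 8833. Match? NO.
Both conditions hold? NO.

NO


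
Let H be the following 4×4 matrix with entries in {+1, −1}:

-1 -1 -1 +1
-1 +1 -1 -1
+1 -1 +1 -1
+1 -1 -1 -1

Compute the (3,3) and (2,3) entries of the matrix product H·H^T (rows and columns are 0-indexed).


Row 2 of H: [1, -1, 1, -1].
Row 3 of H: [1, -1, -1, -1].
(H·H^T)[3][3] = Σ_j H[3][j]·H[3][j] = (1)² + (-1)² + (-1)² + (-1)² = 1 + 1 + 1 + 1 = 4.
(H·H^T)[2][3] = Σ_j H[2][j]·H[3][j] = (1)·(1) + (-1)·(-1) + (1)·(-1) + (-1)·(-1) = 1 + 1 + -1 + 1 = 2.
Rows 2 and 3 are not orthogonal (dot product = 2 ≠ 0), so H is not a Hadamard matrix.

(3,3) entry = 4; (2,3) entry = 2.


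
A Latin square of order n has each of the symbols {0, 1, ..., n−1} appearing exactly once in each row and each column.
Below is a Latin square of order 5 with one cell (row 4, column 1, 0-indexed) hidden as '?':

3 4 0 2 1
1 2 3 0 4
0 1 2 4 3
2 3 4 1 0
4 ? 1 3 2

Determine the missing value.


Row 4 contains symbols [1, 2, 3, 4] — missing [0].
Column 1 contains symbols [1, 2, 3, 4] — missing [0].
The missing symbol must appear in both missing sets; intersection = [0].
Therefore the hidden value is 0.

Missing value = 0.


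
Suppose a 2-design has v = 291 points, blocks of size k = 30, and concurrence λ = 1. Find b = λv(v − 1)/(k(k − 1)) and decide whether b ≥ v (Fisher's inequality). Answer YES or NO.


b = λv(v − 1)/(k(k − 1)) = 1·291·290/(30·29) = 84390/870 = 97.
Compare with v = 291: b < v, so Fisher's inequality fails.

NO


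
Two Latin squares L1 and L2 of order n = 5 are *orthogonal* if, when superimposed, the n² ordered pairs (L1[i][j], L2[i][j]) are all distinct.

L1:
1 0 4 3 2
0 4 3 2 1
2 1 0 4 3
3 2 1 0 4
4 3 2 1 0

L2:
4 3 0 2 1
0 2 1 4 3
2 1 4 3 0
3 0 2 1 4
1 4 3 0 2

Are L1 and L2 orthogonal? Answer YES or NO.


Form the n² = 25 superimposed pairs (L1[i][j], L2[i][j]), row by row (rows and columns indexed from 0):
row 0: (1,4) (0,3) (4,0) (3,2) (2,1)
row 1: (0,0) (4,2) (3,1) (2,4) (1,3)
row 2: (2,2) (1,1) (0,4) (4,3) (3,0)
row 3: (3,3) (2,0) (1,2) (0,1) (4,4)
row 4: (4,1) (3,4) (2,3) (1,0) (0,2)
Orthogonality requires all 25 pairs distinct.
Check by first coordinate: for each symbol s of L1, list the L2 entries in the n cells where L1 = s; they must all differ.
  L1 = 0: L2 entries (in reading order) 3, 0, 4, 1, 2 — all 5 distinct ✓
  L1 = 1: L2 entries (in reading order) 4, 3, 1, 2, 0 — all 5 distinct ✓
  L1 = 2: L2 entries (in reading order) 1, 4, 2, 0, 3 — all 5 distinct ✓
  L1 = 3: L2 entries (in reading order) 2, 1, 0, 3, 4 — all 5 distinct ✓
  L1 = 4: L2 entries (in reading order) 0, 2, 3, 4, 1 — all 5 distinct ✓
Every symbol of L1 meets every symbol of L2 exactly once, so all 25 pairs are distinct (25 of 25).
Conclusion: YES.

YES


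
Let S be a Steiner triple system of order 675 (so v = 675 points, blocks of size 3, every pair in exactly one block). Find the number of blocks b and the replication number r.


An STS(v) is a 2-(v, 3, 1) BIBD: block size k = 3, λ = 1.
Replication: r(k − 1) = λ(v − 1) ⇒ r·2 = 675 − 1 = 674 ⇒ r = 337.
Block count: b = v(v − 1)/6 = 675·674/6 = 454950/6 = 75825.
(Check via bk = vr: 75825·3 = 227475 = 675·337 = 227475 ✓.)

r = 337, b = 75825.


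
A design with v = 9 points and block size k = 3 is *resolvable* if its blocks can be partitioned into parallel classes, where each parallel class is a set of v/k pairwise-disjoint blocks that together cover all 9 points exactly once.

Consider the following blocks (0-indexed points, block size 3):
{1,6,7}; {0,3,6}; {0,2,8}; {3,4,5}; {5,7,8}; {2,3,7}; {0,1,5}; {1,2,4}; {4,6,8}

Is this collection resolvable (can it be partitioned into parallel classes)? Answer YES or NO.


v = 9, block size k = 3, number of blocks = 9.
For resolvability, blocks must partition into parallel classes of size v/k = 3.
Total blocks must therefore be a multiple of 3: 9 = 3·3 + 0 ⇒ divisible ✓.
Greedy packing gives 3 candidate class(es). Each should be a full parallel class (size 3, covers all 9 points).
  Class 1 (3 blocks): {1,6,7}; {0,2,8}; {3,4,5}. Points covered: [0, 1, 2, 3, 4, 5, 6, 7, 8].
  Class 2 (3 blocks): {0,3,6}; {5,7,8}; {1,2,4}. Points covered: [0, 1, 2, 3, 4, 5, 6, 7, 8].
  Class 3 (3 blocks): {2,3,7}; {0,1,5}; {4,6,8}. Points covered: [0, 1, 2, 3, 4, 5, 6, 7, 8].
All classes full (size 3)? YES. All classes cover every point? YES.
Resolvable? YES.

YES


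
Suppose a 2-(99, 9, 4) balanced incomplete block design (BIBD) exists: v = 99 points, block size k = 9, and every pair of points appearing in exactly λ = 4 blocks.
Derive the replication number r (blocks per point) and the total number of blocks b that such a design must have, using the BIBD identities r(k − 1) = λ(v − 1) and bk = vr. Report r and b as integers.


Any 2-(v, k, λ) BIBD satisfies two necessary conditions:
  (i)  Each point sits in r blocks, and counting incidences through any fixed point gives r(k − 1) = λ(v − 1), so r = λ(v − 1)/(k − 1).
  (ii) Total incidences bk = vr, so b = vr/k.
Step 1: r = λ(v − 1)/(k − 1) = 4·(99 − 1)/(9 − 1) = 4·98/8 = 392/8 = 49.
Step 2: b = vr/k = 99·49/9 = 4851/9 = 539.
Check integrality: r = 49 ∈ Z ✓, b = 539 ∈ Z ✓.
(These identities are necessary conditions: they determine r and b for any design with these parameters, but do not by themselves prove that one exists.)

r = 49, b = 539.


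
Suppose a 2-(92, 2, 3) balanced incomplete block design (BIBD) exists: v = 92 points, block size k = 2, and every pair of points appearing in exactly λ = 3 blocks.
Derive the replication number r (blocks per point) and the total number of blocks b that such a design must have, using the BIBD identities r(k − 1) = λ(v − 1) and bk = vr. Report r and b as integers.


Any 2-(v, k, λ) BIBD satisfies two necessary conditions:
  (i)  Each point sits in r blocks, and counting incidences through any fixed point gives r(k − 1) = λ(v − 1), so r = λ(v − 1)/(k − 1).
  (ii) Total incidences bk = vr, so b = vr/k.
Step 1: r = λ(v − 1)/(k − 1) = 3·(92 − 1)/(2 − 1) = 3·91/1 = 273/1 = 273.
Step 2: b = vr/k = 92·273/2 = 25116/2 = 12558.
Check integrality: r = 273 ∈ Z ✓, b = 12558 ∈ Z ✓.
(These identities are necessary conditions: they determine r and b for any design with these parameters, but do not by themselves prove that one exists.)

r = 273, b = 12558.


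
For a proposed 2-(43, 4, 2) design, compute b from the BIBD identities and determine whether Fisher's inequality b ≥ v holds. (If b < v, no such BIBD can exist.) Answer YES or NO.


r = λ(v − 1)/(k − 1) = 2·42/3 = 28.
b = vr/k = 43·28/4 = 301.
Fisher's inequality: b ≥ v ⇔ 301 ≥ 43? YES.

YES


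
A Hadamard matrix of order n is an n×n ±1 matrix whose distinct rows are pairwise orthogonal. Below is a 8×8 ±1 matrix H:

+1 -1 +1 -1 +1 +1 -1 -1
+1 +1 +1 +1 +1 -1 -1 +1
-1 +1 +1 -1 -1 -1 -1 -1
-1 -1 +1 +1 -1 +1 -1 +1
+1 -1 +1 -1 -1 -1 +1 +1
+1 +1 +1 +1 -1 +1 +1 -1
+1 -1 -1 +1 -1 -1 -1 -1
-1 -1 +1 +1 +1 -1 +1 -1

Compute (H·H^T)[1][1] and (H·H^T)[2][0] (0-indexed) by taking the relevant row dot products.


Row 0 of H: [1, -1, 1, -1, 1, 1, -1, -1].
Row 1 of H: [1, 1, 1, 1, 1, -1, -1, 1].
Row 2 of H: [-1, 1, 1, -1, -1, -1, -1, -1].
(H·H^T)[1][1] = Σ_j H[1][j]·H[1][j] = (1)² + (1)² + (1)² + (1)² + (1)² + (-1)² + (-1)² + (1)² = 1 + 1 + 1 + 1 + 1 + 1 + 1 + 1 = 8.
(H·H^T)[2][0] = Σ_j H[2][j]·H[0][j] = (-1)·(1) + (1)·(-1) + (1)·(1) + (-1)·(-1) + (-1)·(1) + (-1)·(1) + (-1)·(-1) + (-1)·(-1) = -1 + -1 + 1 + 1 + -1 + -1 + 1 + 1 = 0.
So rows 2 and 0 are orthogonal; the diagonal entry equals n = 8.

(1,1) entry = 8; (2,0) entry = 0.


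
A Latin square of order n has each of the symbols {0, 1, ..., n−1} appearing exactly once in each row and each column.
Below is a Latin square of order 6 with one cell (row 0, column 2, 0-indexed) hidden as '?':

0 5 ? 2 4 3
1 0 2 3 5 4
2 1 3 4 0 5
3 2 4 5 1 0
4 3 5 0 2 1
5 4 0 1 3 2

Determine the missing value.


Row 0 contains symbols [0, 2, 3, 4, 5] — missing [1].
Column 2 contains symbols [0, 2, 3, 4, 5] — missing [1].
The missing symbol must appear in both missing sets; intersection = [1].
Therefore the hidden value is 1.

Missing value = 1.


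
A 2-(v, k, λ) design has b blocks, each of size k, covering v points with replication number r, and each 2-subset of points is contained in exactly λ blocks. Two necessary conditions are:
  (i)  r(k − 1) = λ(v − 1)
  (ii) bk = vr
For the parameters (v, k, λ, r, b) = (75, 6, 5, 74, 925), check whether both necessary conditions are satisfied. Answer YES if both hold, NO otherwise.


Condition (i): r(k − 1) = 74·5 = 370; λ(v − 1) = 5·74 = 370. Match? YES.
Condition (ii): bk = 925·6 = 5550; vr = 75·74 = 5550. Match? YES.
Both conditions hold? YES.

YES


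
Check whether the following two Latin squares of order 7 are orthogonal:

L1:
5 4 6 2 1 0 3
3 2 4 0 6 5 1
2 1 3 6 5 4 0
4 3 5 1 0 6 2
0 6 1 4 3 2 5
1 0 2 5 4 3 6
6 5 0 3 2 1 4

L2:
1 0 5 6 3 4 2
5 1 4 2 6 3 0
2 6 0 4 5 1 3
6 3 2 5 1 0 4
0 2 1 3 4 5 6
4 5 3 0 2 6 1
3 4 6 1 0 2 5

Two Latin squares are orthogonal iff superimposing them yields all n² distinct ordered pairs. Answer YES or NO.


Form the n² = 49 superimposed pairs (L1[i][j], L2[i][j]), row by row (rows and columns indexed from 0):
row 0: (5,1) (4,0) (6,5) (2,6) (1,3) (0,4) (3,2)
row 1: (3,5) (2,1) (4,4) (0,2) (6,6) (5,3) (1,0)
row 2: (2,2) (1,6) (3,0) (6,4) (5,5) (4,1) (0,3)
row 3: (4,6) (3,3) (5,2) (1,5) (0,1) (6,0) (2,4)
row 4: (0,0) (6,2) (1,1) (4,3) (3,4) (2,5) (5,6)
row 5: (1,4) (0,5) (2,3) (5,0) (4,2) (3,6) (6,1)
row 6: (6,3) (5,4) (0,6) (3,1) (2,0) (1,2) (4,5)
Orthogonality requires all 49 pairs distinct.
Check by first coordinate: for each symbol s of L1, list the L2 entries in the n cells where L1 = s; they must all differ.
  L1 = 0: L2 entries (in reading order) 4, 2, 3, 1, 0, 5, 6 — all 7 distinct ✓
  L1 = 1: L2 entries (in reading order) 3, 0, 6, 5, 1, 4, 2 — all 7 distinct ✓
  L1 = 2: L2 entries (in reading order) 6, 1, 2, 4, 5, 3, 0 — all 7 distinct ✓
  L1 = 3: L2 entries (in reading order) 2, 5, 0, 3, 4, 6, 1 — all 7 distinct ✓
  L1 = 4: L2 entries (in reading order) 0, 4, 1, 6, 3, 2, 5 — all 7 distinct ✓
  L1 = 5: L2 entries (in reading order) 1, 3, 5, 2, 6, 0, 4 — all 7 distinct ✓
  L1 = 6: L2 entries (in reading order) 5, 6, 4, 0, 2, 1, 3 — all 7 distinct ✓
Every symbol of L1 meets every symbol of L2 exactly once, so all 49 pairs are distinct (49 of 49).
Conclusion: YES.

YES


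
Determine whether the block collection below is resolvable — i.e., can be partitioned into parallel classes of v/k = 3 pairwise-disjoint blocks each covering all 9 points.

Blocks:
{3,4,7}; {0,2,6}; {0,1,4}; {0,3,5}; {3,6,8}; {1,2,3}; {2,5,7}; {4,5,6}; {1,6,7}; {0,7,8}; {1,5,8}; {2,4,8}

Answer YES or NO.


v = 9, block size k = 3, number of blocks = 12.
For resolvability, blocks must partition into parallel classes of size v/k = 3.
Total blocks must therefore be a multiple of 3: 12 = 3·4 + 0 ⇒ divisible ✓.
Greedy packing gives 4 candidate class(es). Each should be a full parallel class (size 3, covers all 9 points).
  Class 1 (3 blocks): {3,4,7}; {0,2,6}; {1,5,8}. Points covered: [0, 1, 2, 3, 4, 5, 6, 7, 8].
  Class 2 (3 blocks): {0,1,4}; {3,6,8}; {2,5,7}. Points covered: [0, 1, 2, 3, 4, 5, 6, 7, 8].
  Class 3 (3 blocks): {0,3,5}; {1,6,7}; {2,4,8}. Points covered: [0, 1, 2, 3, 4, 5, 6, 7, 8].
  Class 4 (3 blocks): {1,2,3}; {4,5,6}; {0,7,8}. Points covered: [0, 1, 2, 3, 4, 5, 6, 7, 8].
All classes full (size 3)? YES. All classes cover every point? YES.
Resolvable? YES.

YES


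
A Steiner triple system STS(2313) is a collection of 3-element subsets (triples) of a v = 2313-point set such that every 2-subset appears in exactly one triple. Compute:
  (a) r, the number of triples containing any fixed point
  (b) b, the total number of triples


An STS(v) is a 2-(v, 3, 1) BIBD: block size k = 3, λ = 1.
Replication: r(k − 1) = λ(v − 1) ⇒ r·2 = 2313 − 1 = 2312 ⇒ r = 1156.
Block count: b = v(v − 1)/6 = 2313·2312/6 = 5347656/6 = 891276.
(Check via bk = vr: 891276·3 = 2673828 = 2313·1156 = 2673828 ✓.)

r = 1156, b = 891276.


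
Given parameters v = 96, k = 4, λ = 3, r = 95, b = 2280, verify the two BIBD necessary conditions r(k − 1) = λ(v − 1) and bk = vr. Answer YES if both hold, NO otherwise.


Condition (i): r(k − 1) = 95·3 = 285; λ(v − 1) = 3·95 = 285. Match? YES.
Condition (ii): bk = 2280·4 = 9120; vr = 96·95 = 9120. Match? YES.
Both conditions hold? YES.

YES


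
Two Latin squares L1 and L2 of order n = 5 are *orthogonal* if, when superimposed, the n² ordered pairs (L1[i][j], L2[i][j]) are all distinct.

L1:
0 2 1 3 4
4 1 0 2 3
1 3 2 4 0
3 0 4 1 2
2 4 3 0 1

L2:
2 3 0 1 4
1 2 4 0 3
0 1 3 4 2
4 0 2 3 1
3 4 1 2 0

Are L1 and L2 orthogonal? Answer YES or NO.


Form the n² = 25 superimposed pairs (L1[i][j], L2[i][j]), row by row (rows and columns indexed from 0):
row 0: (0,2) (2,3) (1,0) (3,1) (4,4)
row 1: (4,1) (1,2) (0,4) (2,0) (3,3)
row 2: (1,0) (3,1) (2,3) (4,4) (0,2)
row 3: (3,4) (0,0) (4,2) (1,3) (2,1)
row 4: (2,3) (4,4) (3,1) (0,2) (1,0)
Orthogonality requires all 25 pairs distinct.
But the pair (1,0) repeats: cell (0,2) has L1 = 1, L2 = 0, and cell (2,0) has L1 = 1, L2 = 0.
A repeated pair means some other pair never occurs (only 15 distinct pairs out of 25), so the squares are not orthogonal.
Conclusion: NO.

NO


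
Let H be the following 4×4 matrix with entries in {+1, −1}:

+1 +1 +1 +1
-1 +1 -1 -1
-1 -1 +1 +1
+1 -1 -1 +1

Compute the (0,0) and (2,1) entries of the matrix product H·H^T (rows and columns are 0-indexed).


Row 0 of H: [1, 1, 1, 1].
Row 1 of H: [-1, 1, -1, -1].
Row 2 of H: [-1, -1, 1, 1].
(H·H^T)[0][0] = Σ_j H[0][j]·H[0][j] = (1)² + (1)² + (1)² + (1)² = 1 + 1 + 1 + 1 = 4.
(H·H^T)[2][1] = Σ_j H[2][j]·H[1][j] = (-1)·(-1) + (-1)·(1) + (1)·(-1) + (1)·(-1) = 1 + -1 + -1 + -1 = -2.
Rows 2 and 1 are not orthogonal (dot product = -2 ≠ 0), so H is not a Hadamard matrix.

(0,0) entry = 4; (2,1) entry = -2.


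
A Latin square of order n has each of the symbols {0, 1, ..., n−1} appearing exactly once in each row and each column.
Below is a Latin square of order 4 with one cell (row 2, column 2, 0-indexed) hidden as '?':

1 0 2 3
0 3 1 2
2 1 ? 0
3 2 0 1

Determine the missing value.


Row 2 contains symbols [0, 1, 2] — missing [3].
Column 2 contains symbols [0, 1, 2] — missing [3].
The missing symbol must appear in both missing sets; intersection = [3].
Therefore the hidden value is 3.

Missing value = 3.


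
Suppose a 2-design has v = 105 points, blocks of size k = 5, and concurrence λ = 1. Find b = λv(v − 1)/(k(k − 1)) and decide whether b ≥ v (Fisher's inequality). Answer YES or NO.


r = λ(v − 1)/(k − 1) = 1·104/4 = 26.
b = vr/k = 105·26/5 = 546.
Fisher's inequality: b ≥ v ⇔ 546 ≥ 105? YES.

YES


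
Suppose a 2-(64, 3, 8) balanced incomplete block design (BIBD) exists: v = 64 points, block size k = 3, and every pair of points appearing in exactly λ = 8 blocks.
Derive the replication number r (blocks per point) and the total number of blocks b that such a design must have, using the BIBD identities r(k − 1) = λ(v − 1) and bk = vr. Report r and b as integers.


Any 2-(v, k, λ) BIBD satisfies two necessary conditions:
  (i)  Each point sits in r blocks, and counting incidences through any fixed point gives r(k − 1) = λ(v − 1), so r = λ(v − 1)/(k − 1).
  (ii) Total incidences bk = vr, so b = vr/k.
Step 1: r = λ(v − 1)/(k − 1) = 8·(64 − 1)/(3 − 1) = 8·63/2 = 504/2 = 252.
Step 2: b = vr/k = 64·252/3 = 16128/3 = 5376.
Check integrality: r = 252 ∈ Z ✓, b = 5376 ∈ Z ✓.
(These identities are necessary conditions: they determine r and b for any design with these parameters, but do not by themselves prove that one exists.)

r = 252, b = 5376.


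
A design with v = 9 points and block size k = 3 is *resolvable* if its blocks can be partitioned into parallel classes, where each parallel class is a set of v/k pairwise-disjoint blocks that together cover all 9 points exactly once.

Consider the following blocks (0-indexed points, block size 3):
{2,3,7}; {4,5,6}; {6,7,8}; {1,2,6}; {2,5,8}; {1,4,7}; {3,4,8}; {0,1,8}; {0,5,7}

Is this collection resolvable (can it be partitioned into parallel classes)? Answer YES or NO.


v = 9, block size k = 3, number of blocks = 9.
For resolvability, blocks must partition into parallel classes of size v/k = 3.
Total blocks must therefore be a multiple of 3: 9 = 3·3 + 0 ⇒ divisible ✓.
Consider block {6,7,8}. It intersects every other block in the collection, so no parallel class of size 3 can contain it.
Since every block must belong to some parallel class in a resolution, the collection cannot be partitioned into parallel classes.
Resolvable? NO.

NO


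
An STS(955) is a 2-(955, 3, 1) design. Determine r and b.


An STS(v) is a 2-(v, 3, 1) BIBD: block size k = 3, λ = 1.
Replication: r(k − 1) = λ(v − 1) ⇒ r·2 = 955 − 1 = 954 ⇒ r = 477.
Block count: bk = vr ⇒ b·3 = 955·477 = 455535 ⇒ b = 151845.

r = 477, b = 151845.


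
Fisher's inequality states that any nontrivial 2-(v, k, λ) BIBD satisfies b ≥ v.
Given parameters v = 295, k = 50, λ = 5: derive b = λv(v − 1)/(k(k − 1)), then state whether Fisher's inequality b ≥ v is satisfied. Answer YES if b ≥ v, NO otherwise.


b = λv(v − 1)/(k(k − 1)) = 5·295·294/(50·49) = 433650/2450 = 177.
Compare with v = 295: b < v, so Fisher's inequality fails.

NO


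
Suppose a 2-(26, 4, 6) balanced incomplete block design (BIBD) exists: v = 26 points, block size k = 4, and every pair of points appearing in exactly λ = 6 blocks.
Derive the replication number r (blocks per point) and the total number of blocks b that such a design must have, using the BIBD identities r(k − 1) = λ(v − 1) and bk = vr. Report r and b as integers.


Any 2-(v, k, λ) BIBD satisfies two necessary conditions:
  (i)  Each point sits in r blocks, and counting incidences through any fixed point gives r(k − 1) = λ(v − 1), so r = λ(v − 1)/(k − 1).
  (ii) Total incidences bk = vr, so b = vr/k.
Step 1: r = λ(v − 1)/(k − 1) = 6·(26 − 1)/(4 − 1) = 6·25/3 = 150/3 = 50.
Step 2: b = vr/k = 26·50/4 = 1300/4 = 325.
Check integrality: r = 50 ∈ Z ✓, b = 325 ∈ Z ✓.
(These identities are necessary conditions: they determine r and b for any design with these parameters, but do not by themselves prove that one exists.)

r = 50, b = 325.


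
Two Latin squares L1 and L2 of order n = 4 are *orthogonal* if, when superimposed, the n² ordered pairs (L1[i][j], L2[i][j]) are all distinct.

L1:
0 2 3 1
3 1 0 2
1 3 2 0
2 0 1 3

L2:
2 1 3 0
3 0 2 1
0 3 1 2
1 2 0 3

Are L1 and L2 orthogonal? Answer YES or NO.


Form the n² = 16 superimposed pairs (L1[i][j], L2[i][j]), row by row (rows and columns indexed from 0):
row 0: (0,2) (2,1) (3,3) (1,0)
row 1: (3,3) (1,0) (0,2) (2,1)
row 2: (1,0) (3,3) (2,1) (0,2)
row 3: (2,1) (0,2) (1,0) (3,3)
Orthogonality requires all 16 pairs distinct.
But the pair (3,3) repeats: cell (0,2) has L1 = 3, L2 = 3, and cell (1,0) has L1 = 3, L2 = 3.
A repeated pair means some other pair never occurs (only 4 distinct pairs out of 16), so the squares are not orthogonal.
Conclusion: NO.

NO


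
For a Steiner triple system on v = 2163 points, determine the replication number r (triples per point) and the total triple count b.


An STS(v) is a 2-(v, 3, 1) BIBD: block size k = 3, λ = 1.
Replication: r(k − 1) = λ(v − 1) ⇒ r·2 = 2163 − 1 = 2162 ⇒ r = 1081.
Block count: bk = vr ⇒ b·3 = 2163·1081 = 2338203 ⇒ b = 779401.
(Check via b = v(v − 1)/6 = 2163·2162/6 = 4676406/6 = 779401.)

r = 1081, b = 779401.


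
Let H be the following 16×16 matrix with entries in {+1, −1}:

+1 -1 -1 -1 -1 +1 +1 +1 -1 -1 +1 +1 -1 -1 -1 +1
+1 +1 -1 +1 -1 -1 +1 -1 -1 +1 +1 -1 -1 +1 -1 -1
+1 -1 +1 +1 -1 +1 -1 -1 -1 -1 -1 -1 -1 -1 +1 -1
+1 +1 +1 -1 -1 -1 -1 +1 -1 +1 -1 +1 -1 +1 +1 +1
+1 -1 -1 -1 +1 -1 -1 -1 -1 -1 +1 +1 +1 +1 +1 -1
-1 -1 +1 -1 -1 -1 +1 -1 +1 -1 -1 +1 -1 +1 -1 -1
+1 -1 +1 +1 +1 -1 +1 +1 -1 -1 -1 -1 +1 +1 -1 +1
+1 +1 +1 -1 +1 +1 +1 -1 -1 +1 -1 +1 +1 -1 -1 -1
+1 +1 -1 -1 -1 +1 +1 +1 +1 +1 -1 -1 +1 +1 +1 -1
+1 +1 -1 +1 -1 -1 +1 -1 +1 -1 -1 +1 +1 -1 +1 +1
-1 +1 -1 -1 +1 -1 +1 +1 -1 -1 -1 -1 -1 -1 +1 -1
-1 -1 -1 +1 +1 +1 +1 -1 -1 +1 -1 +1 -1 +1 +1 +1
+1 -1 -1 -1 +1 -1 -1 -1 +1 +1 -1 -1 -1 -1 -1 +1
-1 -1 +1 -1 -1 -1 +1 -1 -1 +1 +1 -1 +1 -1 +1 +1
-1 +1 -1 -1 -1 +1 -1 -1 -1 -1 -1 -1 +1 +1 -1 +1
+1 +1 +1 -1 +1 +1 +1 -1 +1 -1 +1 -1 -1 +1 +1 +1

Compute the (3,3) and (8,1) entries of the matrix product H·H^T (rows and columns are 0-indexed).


Row 1 of H: [1, 1, -1, 1, -1, -1, 1, -1, -1, 1, 1, -1, -1, 1, -1, -1].
Row 3 of H: [1, 1, 1, -1, -1, -1, -1, 1, -1, 1, -1, 1, -1, 1, 1, 1].
Row 8 of H: [1, 1, -1, -1, -1, 1, 1, 1, 1, 1, -1, -1, 1, 1, 1, -1].
(H·H^T)[3][3] = Σ_j H[3][j]·H[3][j] = (1)² + (1)² + (1)² + (-1)² + (-1)² + (-1)² + (-1)² + (1)² + (-1)² + (1)² + (-1)² + (1)² + (-1)² + (1)² + (1)² + (1)² = 1 + 1 + 1 + 1 + 1 + 1 + 1 + 1 + 1 + 1 + 1 + 1 + 1 + 1 + 1 + 1 = 16.
(H·H^T)[8][1] = Σ_j H[8][j]·H[1][j] = (1)·(1) + (1)·(1) + (-1)·(-1) + (-1)·(1) + (-1)·(-1) + (1)·(-1) + (1)·(1) + (1)·(-1) + (1)·(-1) + (1)·(1) + (-1)·(1) + (-1)·(-1) + (1)·(-1) + (1)·(1) + (1)·(-1) + (-1)·(-1) = 1 + 1 + 1 + -1 + 1 + -1 + 1 + -1 + -1 + 1 + -1 + 1 + -1 + 1 + -1 + 1 = 2.
Rows 8 and 1 are not orthogonal (dot product = 2 ≠ 0), so H is not a Hadamard matrix.

(3,3) entry = 16; (8,1) entry = 2.


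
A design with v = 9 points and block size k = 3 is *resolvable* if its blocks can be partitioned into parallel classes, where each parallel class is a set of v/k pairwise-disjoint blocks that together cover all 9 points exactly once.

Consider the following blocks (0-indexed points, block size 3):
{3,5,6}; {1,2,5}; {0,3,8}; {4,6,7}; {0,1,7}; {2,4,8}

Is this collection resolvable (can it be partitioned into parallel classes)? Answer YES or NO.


v = 9, block size k = 3, number of blocks = 6.
For resolvability, blocks must partition into parallel classes of size v/k = 3.
Total blocks must therefore be a multiple of 3: 6 = 3·2 + 0 ⇒ divisible ✓.
Greedy packing gives 2 candidate class(es). Each should be a full parallel class (size 3, covers all 9 points).
  Class 1 (3 blocks): {3,5,6}; {0,1,7}; {2,4,8}. Points covered: [0, 1, 2, 3, 4, 5, 6, 7, 8].
  Class 2 (3 blocks): {1,2,5}; {0,3,8}; {4,6,7}. Points covered: [0, 1, 2, 3, 4, 5, 6, 7, 8].
All classes full (size 3)? YES. All classes cover every point? YES.
Resolvable? YES.

YES


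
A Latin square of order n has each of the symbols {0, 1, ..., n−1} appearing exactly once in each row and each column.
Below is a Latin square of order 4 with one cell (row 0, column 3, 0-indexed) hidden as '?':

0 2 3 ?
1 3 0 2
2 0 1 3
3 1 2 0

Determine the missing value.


Row 0 contains symbols [0, 2, 3] — missing [1].
Column 3 contains symbols [0, 2, 3] — missing [1].
The missing symbol must appear in both missing sets; intersection = [1].
Therefore the hidden value is 1.

Missing value = 1.


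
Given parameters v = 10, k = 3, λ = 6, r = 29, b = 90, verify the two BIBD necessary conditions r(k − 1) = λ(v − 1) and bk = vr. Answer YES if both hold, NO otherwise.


Condition (i): r(k − 1) = 29·2 = 58; λ(v − 1) = 6·9 = 54. Match? NO.
Condition (ii): bk = 90·3 = 270; vr = 10·29 = 290. Match? NO.
Both conditions hold? NO.

NO


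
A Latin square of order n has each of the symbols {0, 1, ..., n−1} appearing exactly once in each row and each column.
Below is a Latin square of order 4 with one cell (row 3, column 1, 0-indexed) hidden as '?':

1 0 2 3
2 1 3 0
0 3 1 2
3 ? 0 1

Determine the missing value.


Row 3 contains symbols [0, 1, 3] — missing [2].
Column 1 contains symbols [0, 1, 3] — missing [2].
The missing symbol must appear in both missing sets; intersection = [2].
Therefore the hidden value is 2.

Missing value = 2.


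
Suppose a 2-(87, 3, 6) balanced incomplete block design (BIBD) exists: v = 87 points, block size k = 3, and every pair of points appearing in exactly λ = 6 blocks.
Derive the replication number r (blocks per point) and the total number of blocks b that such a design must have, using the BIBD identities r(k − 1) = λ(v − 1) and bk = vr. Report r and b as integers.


Any 2-(v, k, λ) BIBD satisfies two necessary conditions:
  (i)  Each point sits in r blocks, and counting incidences through any fixed point gives r(k − 1) = λ(v − 1), so r = λ(v − 1)/(k − 1).
  (ii) Total incidences bk = vr, so b = vr/k.
Step 1: r = λ(v − 1)/(k − 1) = 6·(87 − 1)/(3 − 1) = 6·86/2 = 516/2 = 258.
Step 2: b = vr/k = 87·258/3 = 22446/3 = 7482.
Check integrality: r = 258 ∈ Z ✓, b = 7482 ∈ Z ✓.
(These identities are necessary conditions: they determine r and b for any design with these parameters, but do not by themselves prove that one exists.)

r = 258, b = 7482.


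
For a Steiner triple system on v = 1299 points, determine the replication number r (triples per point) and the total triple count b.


An STS(v) is a 2-(v, 3, 1) BIBD: block size k = 3, λ = 1.
Replication: r(k − 1) = λ(v − 1) ⇒ r·2 = 1299 − 1 = 1298 ⇒ r = 649.
Block count: bk = vr ⇒ b·3 = 1299·649 = 843051 ⇒ b = 281017.

r = 649, b = 281017.
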